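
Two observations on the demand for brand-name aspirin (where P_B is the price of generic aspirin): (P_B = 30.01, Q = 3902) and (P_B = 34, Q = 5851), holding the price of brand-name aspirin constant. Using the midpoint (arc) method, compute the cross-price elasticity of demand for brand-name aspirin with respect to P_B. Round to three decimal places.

3.206

ΔQ_A = 5851 − 3902 = 1949; ΔP_B = 34 − 30.01 = 3.99.
Midpoints: Q̄_A = 4876.5, P̄_B = 32.01.
ε = (ΔQ_A/Q̄_A)/(ΔP_B/P̄_B) = (1949/4876.5)/(3.99/32.01) ≈ 3.206.
ε > 0: brand-name aspirin and generic aspirin are substitutes.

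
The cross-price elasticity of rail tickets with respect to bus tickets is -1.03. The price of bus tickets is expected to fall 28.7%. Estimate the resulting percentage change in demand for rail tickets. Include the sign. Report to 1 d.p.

%ΔQ ≈ ε × %ΔP of bus tickets = -1.03 × (-28.7%) = 29.6%.
Demand for rail tickets rises by about 29.6%.

29.6%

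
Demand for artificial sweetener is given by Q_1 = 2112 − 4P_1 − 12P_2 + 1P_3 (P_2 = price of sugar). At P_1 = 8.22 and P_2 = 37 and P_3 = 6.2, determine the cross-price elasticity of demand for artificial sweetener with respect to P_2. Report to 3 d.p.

At P_1 = 8.22 and P_2 = 37 and P_3 = 6.2: Q_1 = 1641.32.
∂Q_1/∂P_2 = -12.
ε = (∂Q_1/∂P_2)(P_2/Q_1) = -12 × (37/1641.32) ≈ -0.271.

-0.271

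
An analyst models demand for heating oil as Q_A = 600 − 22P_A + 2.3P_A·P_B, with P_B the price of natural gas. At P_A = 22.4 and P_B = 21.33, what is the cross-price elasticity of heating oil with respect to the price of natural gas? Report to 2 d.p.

0.91

At P_A = 22.4 and P_B = 21.33: Q_A = 1206.122.
∂Q_A/∂P_B = 2.3P_A = 2.3(22.4) = 51.5200.
ε = (∂Q_A/∂P_B)(P_B/Q_A) = 51.5200 × (21.33/1206.122) ≈ 0.91.
ε > 0: substitutes.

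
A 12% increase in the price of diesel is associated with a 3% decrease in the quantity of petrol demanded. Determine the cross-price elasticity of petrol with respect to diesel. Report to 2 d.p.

ε = (%ΔQ of petrol) / (%ΔP of diesel) = (-3%) / (12%) ≈ -0.25.
Negative cross-price elasticity: complements.

-0.25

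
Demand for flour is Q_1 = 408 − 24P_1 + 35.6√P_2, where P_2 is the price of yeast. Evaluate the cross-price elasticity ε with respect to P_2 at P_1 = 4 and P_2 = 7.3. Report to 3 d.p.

0.118

At P_1 = 4 and P_2 = 7.3: Q_1 = 408.186.
∂Q_1/∂P_2 = 35.6/(2√P_2) = 35.6/(2√7.3) = 6.5881.
ε = (∂Q_1/∂P_2)(P_2/Q_1) = 6.5881 × (7.3/408.186) ≈ 0.118.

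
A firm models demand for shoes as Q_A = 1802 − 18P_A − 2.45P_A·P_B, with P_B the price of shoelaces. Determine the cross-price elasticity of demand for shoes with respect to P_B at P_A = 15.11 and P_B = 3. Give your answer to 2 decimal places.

At P_A = 15.11 and P_B = 3: Q_A = 1418.961.
∂Q_A/∂P_B = -2.45P_A = -2.45(15.11) = -37.0195.
ε = (∂Q_A/∂P_B)(P_B/Q_A) = -37.0195 × (3/1418.961) ≈ -0.08.

-0.08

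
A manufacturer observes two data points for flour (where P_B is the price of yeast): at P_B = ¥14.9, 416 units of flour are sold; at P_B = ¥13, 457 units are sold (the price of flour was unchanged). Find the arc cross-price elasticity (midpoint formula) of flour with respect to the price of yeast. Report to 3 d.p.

ΔQ_A = 457 − 416 = 41; ΔP_B = 13 − 14.9 = -1.9.
Midpoints: Q̄_A = 436.5, P̄_B = 13.95.
ε = (ΔQ_A/Q̄_A)/(ΔP_B/P̄_B) = (41/436.5)/(-1.9/13.95) ≈ -0.690.
ε < 0: flour and yeast are complements.

-0.690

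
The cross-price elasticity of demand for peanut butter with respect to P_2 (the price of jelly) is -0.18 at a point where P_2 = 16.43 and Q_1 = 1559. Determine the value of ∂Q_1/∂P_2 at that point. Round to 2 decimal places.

ε = (∂Q_1/∂P_2)·(P_2/Q_1) ⇒ ∂Q_1/∂P_2 = ε·Q_1/P_2 = -0.18 × 1559/16.43 ≈ -17.08.

-17.08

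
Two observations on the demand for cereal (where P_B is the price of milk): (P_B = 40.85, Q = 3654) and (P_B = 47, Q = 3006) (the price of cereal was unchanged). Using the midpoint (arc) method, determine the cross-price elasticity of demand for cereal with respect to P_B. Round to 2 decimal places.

-1.39

ΔQ_A = 3006 − 3654 = -648; ΔP_B = 47 − 40.85 = 6.15.
Midpoints: Q̄_A = 3330.0, P̄_B = 43.92.
ε = (ΔQ_A/Q̄_A)/(ΔP_B/P̄_B) = (-648/3330.0)/(6.15/43.92) ≈ -1.39.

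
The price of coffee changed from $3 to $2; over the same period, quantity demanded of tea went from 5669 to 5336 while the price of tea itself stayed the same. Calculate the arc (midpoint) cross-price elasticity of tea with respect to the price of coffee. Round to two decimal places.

0.15

ΔQ_A = 5336 − 5669 = -333; ΔP_B = 2 − 3 = -1.
Midpoints: Q̄_A = 5502.5, P̄_B = 2.50.
ε = (ΔQ_A/Q̄_A)/(ΔP_B/P̄_B) = (-333/5502.5)/(-1/2.50) ≈ 0.15.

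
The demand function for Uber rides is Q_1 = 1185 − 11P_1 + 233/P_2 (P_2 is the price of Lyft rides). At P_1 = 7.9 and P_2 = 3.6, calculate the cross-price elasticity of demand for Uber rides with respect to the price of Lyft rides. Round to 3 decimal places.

At P_1 = 7.9 and P_2 = 3.6: Q_1 = 1162.822.
∂Q_1/∂P_2 = −233/P_2² = -17.9784.
ε = (∂Q_1/∂P_2)(P_2/Q_1) = -17.9784 × (3.6/1162.822) ≈ -0.056.

-0.056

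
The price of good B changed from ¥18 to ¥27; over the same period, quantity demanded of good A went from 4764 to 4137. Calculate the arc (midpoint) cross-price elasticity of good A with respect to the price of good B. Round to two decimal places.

ΔQ_A = 4137 − 4764 = -627; ΔP_B = 27 − 18 = 9.
Midpoints: Q̄_A = 4450.5, P̄_B = 22.50.
ε = (ΔQ_A/Q̄_A)/(ΔP_B/P̄_B) = (-627/4450.5)/(9/22.50) ≈ -0.35.

-0.35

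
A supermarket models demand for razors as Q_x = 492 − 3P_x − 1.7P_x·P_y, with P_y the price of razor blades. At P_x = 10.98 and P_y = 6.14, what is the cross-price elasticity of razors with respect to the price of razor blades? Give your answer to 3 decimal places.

-0.333

At P_x = 10.98 and P_y = 6.14: Q_x = 344.451.
∂Q_x/∂P_y = -1.7P_x = -1.7(10.98) = -18.6660.
ε = (∂Q_x/∂P_y)(P_y/Q_x) = -18.6660 × (6.14/344.451) ≈ -0.333.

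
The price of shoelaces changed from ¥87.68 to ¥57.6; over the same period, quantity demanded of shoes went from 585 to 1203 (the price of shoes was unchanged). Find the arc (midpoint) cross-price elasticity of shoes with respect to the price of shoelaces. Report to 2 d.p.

ΔQ_A = 1203 − 585 = 618; ΔP_B = 57.6 − 87.68 = -30.08.
Midpoints: Q̄_A = 894.0, P̄_B = 72.64.
ε = (ΔQ_A/Q̄_A)/(ΔP_B/P̄_B) = (618/894.0)/(-30.08/72.64) ≈ -1.67.
ε < 0: shoes and shoelaces are complements.

-1.67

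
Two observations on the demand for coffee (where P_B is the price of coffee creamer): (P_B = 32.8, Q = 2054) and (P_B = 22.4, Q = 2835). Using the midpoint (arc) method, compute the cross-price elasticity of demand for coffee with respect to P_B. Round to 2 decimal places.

-0.85

ΔQ_A = 2835 − 2054 = 781; ΔP_B = 22.4 − 32.8 = -10.4.
Midpoints: Q̄_A = 2444.5, P̄_B = 27.60.
ε = (ΔQ_A/Q̄_A)/(ΔP_B/P̄_B) = (781/2444.5)/(-10.4/27.60) ≈ -0.85.
ε < 0: coffee and coffee creamer are complements.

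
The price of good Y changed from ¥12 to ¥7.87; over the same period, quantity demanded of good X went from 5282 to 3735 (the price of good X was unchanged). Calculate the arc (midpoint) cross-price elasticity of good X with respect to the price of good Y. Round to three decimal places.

0.825

ΔQ_X = 3735 − 5282 = -1547; ΔP_Y = 7.87 − 12 = -4.13.
Midpoints: Q̄_X = 4508.5, P̄_Y = 9.94.
ε = (ΔQ_X/Q̄_X)/(ΔP_Y/P̄_Y) = (-1547/4508.5)/(-4.13/9.94) ≈ 0.825.
ε > 0: good X and good Y are substitutes.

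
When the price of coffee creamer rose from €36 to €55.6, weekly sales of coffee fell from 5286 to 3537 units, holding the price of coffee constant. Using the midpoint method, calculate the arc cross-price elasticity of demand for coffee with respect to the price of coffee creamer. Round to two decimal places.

-0.93

ΔQ_A = 3537 − 5286 = -1749; ΔP_B = 55.6 − 36 = 19.6.
Midpoints: Q̄_A = 4411.5, P̄_B = 45.80.
ε = (ΔQ_A/Q̄_A)/(ΔP_B/P̄_B) = (-1749/4411.5)/(19.6/45.80) ≈ -0.93.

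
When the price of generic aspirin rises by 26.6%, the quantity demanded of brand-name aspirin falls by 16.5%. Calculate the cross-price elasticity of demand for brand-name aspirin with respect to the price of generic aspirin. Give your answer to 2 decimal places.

ε = (%ΔQ of brand-name aspirin) / (%ΔP of generic aspirin) = (-16.5%) / (26.6%) ≈ -0.62.
Negative cross-price elasticity: complements.

-0.62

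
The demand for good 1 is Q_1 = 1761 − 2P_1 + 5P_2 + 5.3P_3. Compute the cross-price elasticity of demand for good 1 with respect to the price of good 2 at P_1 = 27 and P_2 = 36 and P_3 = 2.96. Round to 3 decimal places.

At P_1 = 27 and P_2 = 36 and P_3 = 2.96: Q_1 = 1902.688.
∂Q_1/∂P_2 = 5.
ε = (∂Q_1/∂P_2)(P_2/Q_1) = 5 × (36/1902.688) ≈ 0.095.
Since ε > 0, good 1 and good 2 are substitutes.

0.095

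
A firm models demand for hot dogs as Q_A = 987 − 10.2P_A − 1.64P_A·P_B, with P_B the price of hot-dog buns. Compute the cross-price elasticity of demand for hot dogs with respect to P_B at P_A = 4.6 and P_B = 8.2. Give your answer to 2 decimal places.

-0.07

At P_A = 4.6 and P_B = 8.2: Q_A = 878.219.
∂Q_A/∂P_B = -1.64P_A = -1.64(4.6) = -7.5440.
ε = (∂Q_A/∂P_B)(P_B/Q_A) = -7.5440 × (8.2/878.219) ≈ -0.07.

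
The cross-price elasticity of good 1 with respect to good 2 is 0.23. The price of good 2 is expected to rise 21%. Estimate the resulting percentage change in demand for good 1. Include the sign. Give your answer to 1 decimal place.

%ΔQ ≈ ε × %ΔP of good 2 = 0.23 × (21%) = 4.8%.
Demand for good 1 rises by about 4.8%.

4.8%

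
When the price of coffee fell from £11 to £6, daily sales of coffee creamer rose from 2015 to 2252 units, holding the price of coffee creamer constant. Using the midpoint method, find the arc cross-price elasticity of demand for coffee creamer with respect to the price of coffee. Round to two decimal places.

ΔQ_A = 2252 − 2015 = 237; ΔP_B = 6 − 11 = -5.
Midpoints: Q̄_A = 2133.5, P̄_B = 8.50.
ε = (ΔQ_A/Q̄_A)/(ΔP_B/P̄_B) = (237/2133.5)/(-5/8.50) ≈ -0.19.
ε < 0: coffee creamer and coffee are complements.

-0.19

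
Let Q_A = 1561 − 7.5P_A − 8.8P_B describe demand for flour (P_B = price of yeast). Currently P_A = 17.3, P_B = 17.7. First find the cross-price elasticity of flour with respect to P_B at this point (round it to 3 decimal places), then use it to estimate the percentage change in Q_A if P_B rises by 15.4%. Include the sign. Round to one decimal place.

-1.9%

At P_A = 17.3, P_B = 17.7: Q_A = 1275.49.
∂Q_A/∂P_B = -8.8.
ε = (∂Q_A/∂P_B)(P_B/Q_A) = -8.8000 × 17.7/1275.49 ≈ -0.122.
%ΔQ_A ≈ ε × %ΔP_B = -0.122 × (15.4%) = -1.9%.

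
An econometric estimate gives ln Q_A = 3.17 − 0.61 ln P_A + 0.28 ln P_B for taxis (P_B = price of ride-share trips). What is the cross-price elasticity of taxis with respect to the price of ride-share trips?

0.28

In a log-linear (constant-elasticity) demand function, the coefficient on ln P_B is the cross-price elasticity.
ε = 0.28. Positive, so taxis and ride-share trips are substitutes.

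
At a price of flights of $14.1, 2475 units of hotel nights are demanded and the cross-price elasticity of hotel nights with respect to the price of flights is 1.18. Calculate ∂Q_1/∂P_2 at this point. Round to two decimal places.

207.13

ε = (∂Q_1/∂P_2)·(P_2/Q_1) ⇒ ∂Q_1/∂P_2 = ε·Q_1/P_2 = 1.18 × 2475/14.1 ≈ 207.13.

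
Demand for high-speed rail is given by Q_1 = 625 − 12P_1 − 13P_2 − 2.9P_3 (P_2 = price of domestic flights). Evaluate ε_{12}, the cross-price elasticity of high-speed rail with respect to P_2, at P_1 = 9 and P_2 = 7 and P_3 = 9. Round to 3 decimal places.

At P_1 = 9 and P_2 = 7 and P_3 = 9: Q_1 = 399.9.
∂Q_1/∂P_2 = -13.
ε = (∂Q_1/∂P_2)(P_2/Q_1) = -13 × (7/399.9) ≈ -0.228.

-0.228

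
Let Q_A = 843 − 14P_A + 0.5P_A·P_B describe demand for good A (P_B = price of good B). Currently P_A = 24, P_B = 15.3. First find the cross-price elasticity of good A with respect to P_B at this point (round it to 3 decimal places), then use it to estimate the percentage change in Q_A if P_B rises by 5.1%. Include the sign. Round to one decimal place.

At P_A = 24, P_B = 15.3: Q_A = 690.6.
∂Q_A/∂P_B = 0.5P_A = 12.0000.
ε = (∂Q_A/∂P_B)(P_B/Q_A) = 12.0000 × 15.3/690.6 ≈ 0.266.
%ΔQ_A ≈ ε × %ΔP_B = 0.266 × (5.1%) = 1.4%.

1.4%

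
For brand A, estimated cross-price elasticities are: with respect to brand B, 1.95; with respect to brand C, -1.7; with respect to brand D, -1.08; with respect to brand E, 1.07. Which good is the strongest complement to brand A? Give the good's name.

brand C

Complements have ε < 0. The most negative value is -1.7 (brand C).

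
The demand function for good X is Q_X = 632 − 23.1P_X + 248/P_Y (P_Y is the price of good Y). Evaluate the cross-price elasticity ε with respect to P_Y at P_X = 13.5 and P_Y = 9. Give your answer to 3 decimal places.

-0.079

At P_X = 13.5 and P_Y = 9: Q_X = 347.706.
∂Q_X/∂P_Y = −248/P_Y² = -3.0617.
ε = (∂Q_X/∂P_Y)(P_Y/Q_X) = -3.0617 × (9/347.706) ≈ -0.079.
ε < 0: complements.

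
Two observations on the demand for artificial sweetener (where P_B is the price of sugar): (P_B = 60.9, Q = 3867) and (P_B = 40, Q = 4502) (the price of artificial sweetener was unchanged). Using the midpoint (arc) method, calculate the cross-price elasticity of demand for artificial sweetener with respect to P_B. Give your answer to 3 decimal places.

ΔQ_A = 4502 − 3867 = 635; ΔP_B = 40 − 60.9 = -20.9.
Midpoints: Q̄_A = 4184.5, P̄_B = 50.45.
ε = (ΔQ_A/Q̄_A)/(ΔP_B/P̄_B) = (635/4184.5)/(-20.9/50.45) ≈ -0.366.

-0.366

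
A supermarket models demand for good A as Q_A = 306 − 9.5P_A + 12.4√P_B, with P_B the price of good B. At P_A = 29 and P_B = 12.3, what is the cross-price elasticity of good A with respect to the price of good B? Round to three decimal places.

0.294

At P_A = 29 and P_B = 12.3: Q_A = 73.988.
∂Q_A/∂P_B = 12.4/(2√P_B) = 12.4/(2√12.3) = 1.7678.
ε = (∂Q_A/∂P_B)(P_B/Q_A) = 1.7678 × (12.3/73.988) ≈ 0.294.
ε > 0: substitutes.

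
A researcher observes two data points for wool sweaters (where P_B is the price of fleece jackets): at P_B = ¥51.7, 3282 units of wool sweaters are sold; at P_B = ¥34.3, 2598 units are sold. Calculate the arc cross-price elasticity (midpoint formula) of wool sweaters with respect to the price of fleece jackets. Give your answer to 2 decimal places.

0.57

ΔQ_A = 2598 − 3282 = -684; ΔP_B = 34.3 − 51.7 = -17.4.
Midpoints: Q̄_A = 2940.0, P̄_B = 43.00.
ε = (ΔQ_A/Q̄_A)/(ΔP_B/P̄_B) = (-684/2940.0)/(-17.4/43.00) ≈ 0.57.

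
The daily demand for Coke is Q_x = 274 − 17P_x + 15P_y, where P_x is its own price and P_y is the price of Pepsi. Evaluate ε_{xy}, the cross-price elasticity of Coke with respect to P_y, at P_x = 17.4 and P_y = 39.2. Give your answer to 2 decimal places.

At P_x = 17.4 and P_y = 39.2: Q_x = 566.2.
∂Q_x/∂P_y = 15.
ε = (∂Q_x/∂P_y)(P_y/Q_x) = 15 × (39.2/566.2) ≈ 1.04.
Since ε > 0, Coke and Pepsi are substitutes.

1.04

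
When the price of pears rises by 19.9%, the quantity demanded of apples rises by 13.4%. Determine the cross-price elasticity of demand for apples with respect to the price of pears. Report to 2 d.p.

ε = (%ΔQ of apples) / (%ΔP of pears) = (13.4%) / (19.9%) ≈ 0.67.
Positive cross-price elasticity: substitutes.

0.67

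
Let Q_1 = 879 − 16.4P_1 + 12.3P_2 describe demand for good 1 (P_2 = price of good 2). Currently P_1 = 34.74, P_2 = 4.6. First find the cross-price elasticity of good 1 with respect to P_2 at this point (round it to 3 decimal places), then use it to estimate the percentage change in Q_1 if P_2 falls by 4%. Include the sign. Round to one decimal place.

-0.6%

At P_1 = 34.74, P_2 = 4.6: Q_1 = 365.844.
∂Q_1/∂P_2 = 12.3.
ε = (∂Q_1/∂P_2)(P_2/Q_1) = 12.3000 × 4.6/365.844 ≈ 0.155.
%ΔQ_1 ≈ ε × %ΔP_2 = 0.155 × (-4%) = -0.6%.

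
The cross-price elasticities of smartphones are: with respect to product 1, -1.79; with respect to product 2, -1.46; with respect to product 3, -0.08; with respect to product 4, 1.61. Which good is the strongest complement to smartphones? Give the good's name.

Complements have ε < 0. The most negative value is -1.79 (product 1).

product 1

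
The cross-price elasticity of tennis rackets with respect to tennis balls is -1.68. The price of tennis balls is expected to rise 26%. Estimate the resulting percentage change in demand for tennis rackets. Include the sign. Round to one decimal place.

-43.7%

%ΔQ ≈ ε × %ΔP of tennis balls = -1.68 × (26%) = -43.7%.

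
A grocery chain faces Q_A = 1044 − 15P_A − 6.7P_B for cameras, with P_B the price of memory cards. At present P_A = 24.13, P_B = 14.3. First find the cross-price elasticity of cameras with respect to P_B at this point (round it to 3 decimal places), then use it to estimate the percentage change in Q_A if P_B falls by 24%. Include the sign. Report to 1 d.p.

At P_A = 24.13, P_B = 14.3: Q_A = 586.24.
∂Q_A/∂P_B = -6.7.
ε = (∂Q_A/∂P_B)(P_B/Q_A) = -6.7000 × 14.3/586.24 ≈ -0.163.
%ΔQ_A ≈ ε × %ΔP_B = -0.163 × (-24%) = 3.9%.

3.9%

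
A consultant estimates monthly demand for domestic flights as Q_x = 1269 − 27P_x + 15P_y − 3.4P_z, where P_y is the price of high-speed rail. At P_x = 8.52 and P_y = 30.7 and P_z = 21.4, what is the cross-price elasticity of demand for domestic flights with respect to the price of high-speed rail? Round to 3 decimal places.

At P_x = 8.52 and P_y = 30.7 and P_z = 21.4: Q_x = 1426.7.
∂Q_x/∂P_y = 15.
ε = (∂Q_x/∂P_y)(P_y/Q_x) = 15 × (30.7/1426.7) ≈ 0.323.

0.323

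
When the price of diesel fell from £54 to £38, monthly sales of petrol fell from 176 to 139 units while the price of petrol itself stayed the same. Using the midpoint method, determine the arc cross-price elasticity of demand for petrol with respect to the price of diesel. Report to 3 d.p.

0.675

ΔQ_A = 139 − 176 = -37; ΔP_B = 38 − 54 = -16.
Midpoints: Q̄_A = 157.5, P̄_B = 46.00.
ε = (ΔQ_A/Q̄_A)/(ΔP_B/P̄_B) = (-37/157.5)/(-16/46.00) ≈ 0.675.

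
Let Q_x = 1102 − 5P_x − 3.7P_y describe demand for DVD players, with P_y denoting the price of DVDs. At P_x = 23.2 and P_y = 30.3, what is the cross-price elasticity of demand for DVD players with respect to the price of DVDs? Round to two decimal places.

-0.13

At P_x = 23.2 and P_y = 30.3: Q_x = 873.89.
∂Q_x/∂P_y = -3.7.
ε = (∂Q_x/∂P_y)(P_y/Q_x) = -3.7 × (30.3/873.89) ≈ -0.13.
Since ε < 0, DVD players and DVDs are complements.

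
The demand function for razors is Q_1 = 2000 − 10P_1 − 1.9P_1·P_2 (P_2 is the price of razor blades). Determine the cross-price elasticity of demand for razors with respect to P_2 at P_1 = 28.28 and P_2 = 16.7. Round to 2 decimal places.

-1.09

At P_1 = 28.28 and P_2 = 16.7: Q_1 = 819.876.
∂Q_1/∂P_2 = -1.9P_1 = -1.9(28.28) = -53.7320.
ε = (∂Q_1/∂P_2)(P_2/Q_1) = -53.7320 × (16.7/819.876) ≈ -1.09.
ε < 0: complements.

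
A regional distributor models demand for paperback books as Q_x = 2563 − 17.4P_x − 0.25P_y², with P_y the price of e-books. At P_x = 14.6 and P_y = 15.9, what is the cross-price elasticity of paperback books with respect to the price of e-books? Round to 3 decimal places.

-0.056

At P_x = 14.6 and P_y = 15.9: Q_x = 2245.758.
∂Q_x/∂P_y = -0.5P_y = -0.5(15.9) = -7.9500.
ε = (∂Q_x/∂P_y)(P_y/Q_x) = -7.9500 × (15.9/2245.758) ≈ -0.056.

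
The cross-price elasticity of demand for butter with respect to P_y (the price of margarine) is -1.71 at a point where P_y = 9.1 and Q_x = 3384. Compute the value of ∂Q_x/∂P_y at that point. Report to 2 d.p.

ε = (∂Q_x/∂P_y)·(P_y/Q_x) ⇒ ∂Q_x/∂P_y = ε·Q_x/P_y = -1.71 × 3384/9.1 ≈ -635.89.

-635.89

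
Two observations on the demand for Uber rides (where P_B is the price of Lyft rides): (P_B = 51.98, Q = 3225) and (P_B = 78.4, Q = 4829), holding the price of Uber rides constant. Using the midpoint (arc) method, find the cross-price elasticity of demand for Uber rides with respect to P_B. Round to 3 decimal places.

0.983

ΔQ_A = 4829 − 3225 = 1604; ΔP_B = 78.4 − 51.98 = 26.42.
Midpoints: Q̄_A = 4027.0, P̄_B = 65.19.
ε = (ΔQ_A/Q̄_A)/(ΔP_B/P̄_B) = (1604/4027.0)/(26.42/65.19) ≈ 0.983.
ε > 0: Uber rides and Lyft rides are substitutes.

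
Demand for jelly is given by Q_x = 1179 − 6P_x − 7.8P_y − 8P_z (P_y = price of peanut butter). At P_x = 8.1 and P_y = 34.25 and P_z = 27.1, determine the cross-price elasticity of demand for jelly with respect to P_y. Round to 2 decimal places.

-0.41

At P_x = 8.1 and P_y = 34.25 and P_z = 27.1: Q_x = 646.45.
∂Q_x/∂P_y = -7.8.
ε = (∂Q_x/∂P_y)(P_y/Q_x) = -7.8 × (34.25/646.45) ≈ -0.41.
Since ε < 0, jelly and peanut butter are complements.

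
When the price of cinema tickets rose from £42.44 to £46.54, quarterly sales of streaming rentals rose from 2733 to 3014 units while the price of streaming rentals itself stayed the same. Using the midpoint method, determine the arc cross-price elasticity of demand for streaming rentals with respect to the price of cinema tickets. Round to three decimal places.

ΔQ_A = 3014 − 2733 = 281; ΔP_B = 46.54 − 42.44 = 4.1.
Midpoints: Q̄_A = 2873.5, P̄_B = 44.49.
ε = (ΔQ_A/Q̄_A)/(ΔP_B/P̄_B) = (281/2873.5)/(4.1/44.49) ≈ 1.061.

1.061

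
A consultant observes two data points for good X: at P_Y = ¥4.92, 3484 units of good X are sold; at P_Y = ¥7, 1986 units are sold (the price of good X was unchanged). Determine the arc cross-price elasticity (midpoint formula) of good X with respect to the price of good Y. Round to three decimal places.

-1.569

ΔQ_X = 1986 − 3484 = -1498; ΔP_Y = 7 − 4.92 = 2.08.
Midpoints: Q̄_X = 2735.0, P̄_Y = 5.96.
ε = (ΔQ_X/Q̄_X)/(ΔP_Y/P̄_Y) = (-1498/2735.0)/(2.08/5.96) ≈ -1.569.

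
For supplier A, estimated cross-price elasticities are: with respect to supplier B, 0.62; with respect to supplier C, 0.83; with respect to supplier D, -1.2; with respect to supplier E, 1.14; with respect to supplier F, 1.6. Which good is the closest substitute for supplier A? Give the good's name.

Substitutes have ε > 0. Among the positive values, 1.6 (supplier F) is largest.

supplier F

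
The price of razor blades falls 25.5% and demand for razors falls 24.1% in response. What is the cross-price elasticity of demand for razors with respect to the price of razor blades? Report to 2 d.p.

ε = (%ΔQ of razors) / (%ΔP of razor blades) = (-24.1%) / (-25.5%) ≈ 0.95.
Positive cross-price elasticity: substitutes.

0.95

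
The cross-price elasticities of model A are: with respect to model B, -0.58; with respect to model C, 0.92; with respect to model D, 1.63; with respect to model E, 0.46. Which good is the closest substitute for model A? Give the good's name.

model D

Substitutes have ε > 0. Among the positive values, 1.63 (model D) is largest.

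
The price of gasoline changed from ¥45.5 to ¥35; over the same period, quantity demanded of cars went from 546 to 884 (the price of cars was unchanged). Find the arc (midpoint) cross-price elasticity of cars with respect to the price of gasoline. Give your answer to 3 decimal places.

ΔQ_A = 884 − 546 = 338; ΔP_B = 35 − 45.5 = -10.5.
Midpoints: Q̄_A = 715.0, P̄_B = 40.25.
ε = (ΔQ_A/Q̄_A)/(ΔP_B/P̄_B) = (338/715.0)/(-10.5/40.25) ≈ -1.812.

-1.812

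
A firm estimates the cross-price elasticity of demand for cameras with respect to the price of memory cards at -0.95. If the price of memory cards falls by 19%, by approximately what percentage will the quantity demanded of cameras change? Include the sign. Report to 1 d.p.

18.1%

%ΔQ ≈ ε × %ΔP of memory cards = -0.95 × (-19%) = 18.1%.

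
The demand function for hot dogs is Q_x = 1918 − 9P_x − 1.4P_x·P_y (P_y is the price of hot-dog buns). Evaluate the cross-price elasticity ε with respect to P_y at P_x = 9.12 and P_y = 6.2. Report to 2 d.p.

At P_x = 9.12 and P_y = 6.2: Q_x = 1756.758.
∂Q_x/∂P_y = -1.4P_x = -1.4(9.12) = -12.7680.
ε = (∂Q_x/∂P_y)(P_y/Q_x) = -12.7680 × (6.2/1756.758) ≈ -0.05.

-0.05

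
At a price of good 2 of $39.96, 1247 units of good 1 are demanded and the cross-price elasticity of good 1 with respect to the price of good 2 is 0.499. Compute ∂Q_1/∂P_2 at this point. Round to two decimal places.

15.57

ε = (∂Q_1/∂P_2)·(P_2/Q_1) ⇒ ∂Q_1/∂P_2 = ε·Q_1/P_2 = 0.499 × 1247/39.96 ≈ 15.57.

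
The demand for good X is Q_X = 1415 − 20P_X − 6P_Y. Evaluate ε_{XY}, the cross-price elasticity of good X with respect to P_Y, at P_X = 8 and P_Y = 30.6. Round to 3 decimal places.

-0.171

At P_X = 8 and P_Y = 30.6: Q_X = 1071.4.
∂Q_X/∂P_Y = -6.
ε = (∂Q_X/∂P_Y)(P_Y/Q_X) = -6 × (30.6/1071.4) ≈ -0.171.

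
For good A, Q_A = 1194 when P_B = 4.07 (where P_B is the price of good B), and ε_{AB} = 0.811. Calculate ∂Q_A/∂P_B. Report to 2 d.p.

237.92

ε = (∂Q_A/∂P_B)·(P_B/Q_A) ⇒ ∂Q_A/∂P_B = ε·Q_A/P_B = 0.811 × 1194/4.07 ≈ 237.92.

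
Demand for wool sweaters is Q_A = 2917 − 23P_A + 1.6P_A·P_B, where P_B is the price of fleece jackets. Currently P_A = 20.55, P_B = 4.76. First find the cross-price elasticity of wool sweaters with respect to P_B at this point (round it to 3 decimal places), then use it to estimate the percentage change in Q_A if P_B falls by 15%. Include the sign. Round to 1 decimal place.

At P_A = 20.55, P_B = 4.76: Q_A = 2600.859.
∂Q_A/∂P_B = 1.6P_A = 32.8800.
ε = (∂Q_A/∂P_B)(P_B/Q_A) = 32.8800 × 4.76/2600.859 ≈ 0.060.
%ΔQ_A ≈ ε × %ΔP_B = 0.060 × (-15%) = -0.9%.

-0.9%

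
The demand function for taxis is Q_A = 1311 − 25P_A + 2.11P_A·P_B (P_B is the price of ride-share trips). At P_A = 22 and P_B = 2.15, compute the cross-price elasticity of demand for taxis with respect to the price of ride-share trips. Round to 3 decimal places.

At P_A = 22 and P_B = 2.15: Q_A = 860.803.
∂Q_A/∂P_B = 2.11P_A = 2.11(22) = 46.4200.
ε = (∂Q_A/∂P_B)(P_B/Q_A) = 46.4200 × (2.15/860.803) ≈ 0.116.
ε > 0: substitutes.

0.116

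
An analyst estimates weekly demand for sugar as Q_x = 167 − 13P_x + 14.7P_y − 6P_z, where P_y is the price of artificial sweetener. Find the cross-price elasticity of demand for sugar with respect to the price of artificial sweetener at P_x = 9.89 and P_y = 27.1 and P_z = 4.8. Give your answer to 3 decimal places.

0.976

At P_x = 9.89 and P_y = 27.1 and P_z = 4.8: Q_x = 408.
∂Q_x/∂P_y = 14.7.
ε = (∂Q_x/∂P_y)(P_y/Q_x) = 14.7 × (27.1/408) ≈ 0.976.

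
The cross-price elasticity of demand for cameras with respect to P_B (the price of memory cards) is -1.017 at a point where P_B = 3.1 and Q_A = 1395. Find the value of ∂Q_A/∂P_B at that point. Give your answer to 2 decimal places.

-457.65

ε = (∂Q_A/∂P_B)·(P_B/Q_A) ⇒ ∂Q_A/∂P_B = ε·Q_A/P_B = -1.017 × 1395/3.1 ≈ -457.65.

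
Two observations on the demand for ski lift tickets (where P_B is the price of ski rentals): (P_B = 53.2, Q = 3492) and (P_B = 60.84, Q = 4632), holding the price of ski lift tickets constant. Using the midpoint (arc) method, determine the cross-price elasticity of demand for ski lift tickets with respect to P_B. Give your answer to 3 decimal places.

2.095

ΔQ_A = 4632 − 3492 = 1140; ΔP_B = 60.84 − 53.2 = 7.64.
Midpoints: Q̄_A = 4062.0, P̄_B = 57.02.
ε = (ΔQ_A/Q̄_A)/(ΔP_B/P̄_B) = (1140/4062.0)/(7.64/57.02) ≈ 2.095.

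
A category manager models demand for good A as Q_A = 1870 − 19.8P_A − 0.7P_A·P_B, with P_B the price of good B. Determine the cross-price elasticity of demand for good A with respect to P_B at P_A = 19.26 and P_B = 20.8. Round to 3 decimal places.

At P_A = 19.26 and P_B = 20.8: Q_A = 1208.226.
∂Q_A/∂P_B = -0.7P_A = -0.7(19.26) = -13.4820.
ε = (∂Q_A/∂P_B)(P_B/Q_A) = -13.4820 × (20.8/1208.226) ≈ -0.232.

-0.232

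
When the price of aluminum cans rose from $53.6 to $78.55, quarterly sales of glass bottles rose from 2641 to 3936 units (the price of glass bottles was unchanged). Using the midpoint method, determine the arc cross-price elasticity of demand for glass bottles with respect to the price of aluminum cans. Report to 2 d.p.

1.04

ΔQ_A = 3936 − 2641 = 1295; ΔP_B = 78.55 − 53.6 = 24.95.
Midpoints: Q̄_A = 3288.5, P̄_B = 66.08.
ε = (ΔQ_A/Q̄_A)/(ΔP_B/P̄_B) = (1295/3288.5)/(24.95/66.08) ≈ 1.04.
ε > 0: glass bottles and aluminum cans are substitutes.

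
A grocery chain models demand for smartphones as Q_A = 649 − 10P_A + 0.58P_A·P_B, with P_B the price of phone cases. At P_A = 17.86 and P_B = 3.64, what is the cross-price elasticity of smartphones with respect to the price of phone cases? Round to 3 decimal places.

At P_A = 17.86 and P_B = 3.64: Q_A = 508.106.
∂Q_A/∂P_B = 0.58P_A = 0.58(17.86) = 10.3588.
ε = (∂Q_A/∂P_B)(P_B/Q_A) = 10.3588 × (3.64/508.106) ≈ 0.074.

0.074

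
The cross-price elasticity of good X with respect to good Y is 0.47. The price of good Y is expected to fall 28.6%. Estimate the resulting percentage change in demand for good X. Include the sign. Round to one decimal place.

%ΔQ ≈ ε × %ΔP of good Y = 0.47 × (-28.6%) = -13.4%.

-13.4%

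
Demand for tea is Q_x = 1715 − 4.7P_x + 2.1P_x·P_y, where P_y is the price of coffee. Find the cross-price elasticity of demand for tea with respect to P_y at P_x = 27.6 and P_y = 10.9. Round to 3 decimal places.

At P_x = 27.6 and P_y = 10.9: Q_x = 2217.044.
∂Q_x/∂P_y = 2.1P_x = 2.1(27.6) = 57.9600.
ε = (∂Q_x/∂P_y)(P_y/Q_x) = 57.9600 × (10.9/2217.044) ≈ 0.285.
ε > 0: substitutes.

0.285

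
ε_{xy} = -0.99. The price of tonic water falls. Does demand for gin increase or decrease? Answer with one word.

increase

ε < 0 and the price of tonic water falls, so the quantity of gin moves in the opposite direction: it increases.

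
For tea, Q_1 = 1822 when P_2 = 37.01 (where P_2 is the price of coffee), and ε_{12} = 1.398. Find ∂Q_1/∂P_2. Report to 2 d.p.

68.82

ε = (∂Q_1/∂P_2)·(P_2/Q_1) ⇒ ∂Q_1/∂P_2 = ε·Q_1/P_2 = 1.398 × 1822/37.01 ≈ 68.82.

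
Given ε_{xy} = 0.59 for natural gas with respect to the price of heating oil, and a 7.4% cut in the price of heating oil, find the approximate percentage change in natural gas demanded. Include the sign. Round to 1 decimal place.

-4.4%

%ΔQ ≈ ε × %ΔP of heating oil = 0.59 × (-7.4%) = -4.4%.
Demand for natural gas falls by about 4.4%.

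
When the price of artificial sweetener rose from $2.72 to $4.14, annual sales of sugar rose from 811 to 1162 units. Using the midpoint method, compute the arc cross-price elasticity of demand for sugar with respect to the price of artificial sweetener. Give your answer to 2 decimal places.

ΔQ_A = 1162 − 811 = 351; ΔP_B = 4.14 − 2.72 = 1.42.
Midpoints: Q̄_A = 986.5, P̄_B = 3.43.
ε = (ΔQ_A/Q̄_A)/(ΔP_B/P̄_B) = (351/986.5)/(1.42/3.43) ≈ 0.86.
ε > 0: sugar and artificial sweetener are substitutes.

0.86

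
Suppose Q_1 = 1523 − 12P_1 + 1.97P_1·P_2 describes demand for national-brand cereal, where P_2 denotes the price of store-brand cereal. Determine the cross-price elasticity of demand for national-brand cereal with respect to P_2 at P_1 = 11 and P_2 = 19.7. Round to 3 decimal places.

At P_1 = 11 and P_2 = 19.7: Q_1 = 1817.899.
∂Q_1/∂P_2 = 1.97P_1 = 1.97(11) = 21.6700.
ε = (∂Q_1/∂P_2)(P_2/Q_1) = 21.6700 × (19.7/1817.899) ≈ 0.235.

0.235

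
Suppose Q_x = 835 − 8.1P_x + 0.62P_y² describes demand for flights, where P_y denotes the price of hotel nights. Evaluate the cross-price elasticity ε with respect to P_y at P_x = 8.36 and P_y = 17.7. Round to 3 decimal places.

0.404

At P_x = 8.36 and P_y = 17.7: Q_x = 961.524.
∂Q_x/∂P_y = 1.24P_y = 1.24(17.7) = 21.9480.
ε = (∂Q_x/∂P_y)(P_y/Q_x) = 21.9480 × (17.7/961.524) ≈ 0.404.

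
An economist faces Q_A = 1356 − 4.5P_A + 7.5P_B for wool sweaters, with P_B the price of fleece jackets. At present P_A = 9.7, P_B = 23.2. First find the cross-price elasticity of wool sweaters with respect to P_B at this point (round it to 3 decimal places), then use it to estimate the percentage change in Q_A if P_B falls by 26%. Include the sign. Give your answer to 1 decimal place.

At P_A = 9.7, P_B = 23.2: Q_A = 1486.35.
∂Q_A/∂P_B = 7.5.
ε = (∂Q_A/∂P_B)(P_B/Q_A) = 7.5000 × 23.2/1486.35 ≈ 0.117.
%ΔQ_A ≈ ε × %ΔP_B = 0.117 × (-26%) = -3.0%.

-3.0%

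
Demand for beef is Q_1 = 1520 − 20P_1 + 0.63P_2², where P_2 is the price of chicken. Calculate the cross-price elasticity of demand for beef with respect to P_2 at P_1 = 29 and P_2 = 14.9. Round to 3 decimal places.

At P_1 = 29 and P_2 = 14.9: Q_1 = 1079.866.
∂Q_1/∂P_2 = 1.26P_2 = 1.26(14.9) = 18.7740.
ε = (∂Q_1/∂P_2)(P_2/Q_1) = 18.7740 × (14.9/1079.866) ≈ 0.259.
ε > 0: substitutes.

0.259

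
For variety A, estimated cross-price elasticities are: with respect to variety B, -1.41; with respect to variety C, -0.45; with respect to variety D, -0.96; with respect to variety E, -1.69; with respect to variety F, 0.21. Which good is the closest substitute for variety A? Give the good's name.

variety F

Substitutes have ε > 0. Among the positive values, 0.21 (variety F) is largest.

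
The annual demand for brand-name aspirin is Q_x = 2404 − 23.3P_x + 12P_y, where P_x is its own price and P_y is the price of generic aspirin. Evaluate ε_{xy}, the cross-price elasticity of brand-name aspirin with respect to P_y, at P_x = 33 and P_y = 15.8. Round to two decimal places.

0.10

At P_x = 33 and P_y = 15.8: Q_x = 1824.7.
∂Q_x/∂P_y = 12.
ε = (∂Q_x/∂P_y)(P_y/Q_x) = 12 × (15.8/1824.7) ≈ 0.10.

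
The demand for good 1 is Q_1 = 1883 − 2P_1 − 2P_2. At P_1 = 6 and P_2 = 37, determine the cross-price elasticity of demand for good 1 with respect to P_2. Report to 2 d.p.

-0.04

At P_1 = 6 and P_2 = 37: Q_1 = 1797.
∂Q_1/∂P_2 = -2.
ε = (∂Q_1/∂P_2)(P_2/Q_1) = -2 × (37/1797) ≈ -0.04.
Since ε < 0, good 1 and good 2 are complements.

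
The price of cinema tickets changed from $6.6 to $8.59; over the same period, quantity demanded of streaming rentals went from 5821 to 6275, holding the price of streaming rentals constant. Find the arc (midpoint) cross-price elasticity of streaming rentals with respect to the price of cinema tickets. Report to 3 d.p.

0.286

ΔQ_A = 6275 − 5821 = 454; ΔP_B = 8.59 − 6.6 = 1.99.
Midpoints: Q̄_A = 6048.0, P̄_B = 7.59.
ε = (ΔQ_A/Q̄_A)/(ΔP_B/P̄_B) = (454/6048.0)/(1.99/7.59) ≈ 0.286.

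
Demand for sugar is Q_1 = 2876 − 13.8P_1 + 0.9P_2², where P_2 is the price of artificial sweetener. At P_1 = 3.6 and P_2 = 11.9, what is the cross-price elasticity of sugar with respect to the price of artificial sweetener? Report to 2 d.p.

At P_1 = 3.6 and P_2 = 11.9: Q_1 = 2953.769.
∂Q_1/∂P_2 = 1.8P_2 = 1.8(11.9) = 21.4200.
ε = (∂Q_1/∂P_2)(P_2/Q_1) = 21.4200 × (11.9/2953.769) ≈ 0.09.
ε > 0: substitutes.

0.09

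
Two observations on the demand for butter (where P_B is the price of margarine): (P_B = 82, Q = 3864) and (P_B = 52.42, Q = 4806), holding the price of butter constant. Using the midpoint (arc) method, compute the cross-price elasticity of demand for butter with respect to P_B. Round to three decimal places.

-0.494

ΔQ_A = 4806 − 3864 = 942; ΔP_B = 52.42 − 82 = -29.58.
Midpoints: Q̄_A = 4335.0, P̄_B = 67.21.
ε = (ΔQ_A/Q̄_A)/(ΔP_B/P̄_B) = (942/4335.0)/(-29.58/67.21) ≈ -0.494.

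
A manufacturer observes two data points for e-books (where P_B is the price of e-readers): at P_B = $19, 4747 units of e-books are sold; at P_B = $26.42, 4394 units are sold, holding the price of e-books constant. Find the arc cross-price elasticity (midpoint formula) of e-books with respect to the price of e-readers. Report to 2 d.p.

-0.24

ΔQ_A = 4394 − 4747 = -353; ΔP_B = 26.42 − 19 = 7.42.
Midpoints: Q̄_A = 4570.5, P̄_B = 22.71.
ε = (ΔQ_A/Q̄_A)/(ΔP_B/P̄_B) = (-353/4570.5)/(7.42/22.71) ≈ -0.24.
ε < 0: e-books and e-readers are complements.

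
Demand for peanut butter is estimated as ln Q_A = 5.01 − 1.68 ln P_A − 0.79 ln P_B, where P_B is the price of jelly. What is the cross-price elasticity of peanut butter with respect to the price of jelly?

In a log-linear (constant-elasticity) demand function, the coefficient on ln P_B is the cross-price elasticity.
ε = -0.79. Negative, so peanut butter and jelly are complements.

-0.79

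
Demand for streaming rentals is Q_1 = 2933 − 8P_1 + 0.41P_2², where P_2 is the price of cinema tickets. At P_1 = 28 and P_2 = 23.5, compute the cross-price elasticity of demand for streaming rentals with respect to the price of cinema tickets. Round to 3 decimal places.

At P_1 = 28 and P_2 = 23.5: Q_1 = 2935.423.
∂Q_1/∂P_2 = 0.82P_2 = 0.82(23.5) = 19.2700.
ε = (∂Q_1/∂P_2)(P_2/Q_1) = 19.2700 × (23.5/2935.423) ≈ 0.154.
ε > 0: substitutes.

0.154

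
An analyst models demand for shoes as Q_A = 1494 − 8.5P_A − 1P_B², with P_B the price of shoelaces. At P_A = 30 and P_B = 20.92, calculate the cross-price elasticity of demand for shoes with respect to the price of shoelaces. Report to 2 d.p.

At P_A = 30 and P_B = 20.92: Q_A = 801.354.
∂Q_A/∂P_B = -2P_B = -2(20.92) = -41.8400.
ε = (∂Q_A/∂P_B)(P_B/Q_A) = -41.8400 × (20.92/801.354) ≈ -1.09.

-1.09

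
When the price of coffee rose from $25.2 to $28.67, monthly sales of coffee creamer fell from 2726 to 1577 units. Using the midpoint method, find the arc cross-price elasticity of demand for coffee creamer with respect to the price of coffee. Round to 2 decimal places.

ΔQ_A = 1577 − 2726 = -1149; ΔP_B = 28.67 − 25.2 = 3.47.
Midpoints: Q̄_A = 2151.5, P̄_B = 26.94.
ε = (ΔQ_A/Q̄_A)/(ΔP_B/P̄_B) = (-1149/2151.5)/(3.47/26.94) ≈ -4.15.

-4.15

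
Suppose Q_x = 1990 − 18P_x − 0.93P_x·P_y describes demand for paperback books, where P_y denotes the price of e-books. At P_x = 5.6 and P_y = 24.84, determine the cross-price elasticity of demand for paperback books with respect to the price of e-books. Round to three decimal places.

At P_x = 5.6 and P_y = 24.84: Q_x = 1759.833.
∂Q_x/∂P_y = -0.93P_x = -0.93(5.6) = -5.2080.
ε = (∂Q_x/∂P_y)(P_y/Q_x) = -5.2080 × (24.84/1759.833) ≈ -0.074.

-0.074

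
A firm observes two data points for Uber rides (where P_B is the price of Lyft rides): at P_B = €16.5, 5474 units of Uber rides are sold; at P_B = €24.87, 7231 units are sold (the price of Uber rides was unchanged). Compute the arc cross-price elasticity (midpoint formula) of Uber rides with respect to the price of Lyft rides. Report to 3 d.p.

ΔQ_A = 7231 − 5474 = 1757; ΔP_B = 24.87 − 16.5 = 8.37.
Midpoints: Q̄_A = 6352.5, P̄_B = 20.69.
ε = (ΔQ_A/Q̄_A)/(ΔP_B/P̄_B) = (1757/6352.5)/(8.37/20.69) ≈ 0.684.
ε > 0: Uber rides and Lyft rides are substitutes.

0.684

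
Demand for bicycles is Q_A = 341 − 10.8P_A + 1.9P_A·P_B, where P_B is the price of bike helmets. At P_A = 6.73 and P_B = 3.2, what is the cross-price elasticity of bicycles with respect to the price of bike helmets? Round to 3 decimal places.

At P_A = 6.73 and P_B = 3.2: Q_A = 309.234.
∂Q_A/∂P_B = 1.9P_A = 1.9(6.73) = 12.7870.
ε = (∂Q_A/∂P_B)(P_B/Q_A) = 12.7870 × (3.2/309.234) ≈ 0.132.
ε > 0: substitutes.

0.132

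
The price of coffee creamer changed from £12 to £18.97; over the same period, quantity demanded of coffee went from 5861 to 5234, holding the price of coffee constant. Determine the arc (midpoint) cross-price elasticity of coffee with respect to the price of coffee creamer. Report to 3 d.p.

-0.251

ΔQ_A = 5234 − 5861 = -627; ΔP_B = 18.97 − 12 = 6.97.
Midpoints: Q̄_A = 5547.5, P̄_B = 15.48.
ε = (ΔQ_A/Q̄_A)/(ΔP_B/P̄_B) = (-627/5547.5)/(6.97/15.48) ≈ -0.251.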